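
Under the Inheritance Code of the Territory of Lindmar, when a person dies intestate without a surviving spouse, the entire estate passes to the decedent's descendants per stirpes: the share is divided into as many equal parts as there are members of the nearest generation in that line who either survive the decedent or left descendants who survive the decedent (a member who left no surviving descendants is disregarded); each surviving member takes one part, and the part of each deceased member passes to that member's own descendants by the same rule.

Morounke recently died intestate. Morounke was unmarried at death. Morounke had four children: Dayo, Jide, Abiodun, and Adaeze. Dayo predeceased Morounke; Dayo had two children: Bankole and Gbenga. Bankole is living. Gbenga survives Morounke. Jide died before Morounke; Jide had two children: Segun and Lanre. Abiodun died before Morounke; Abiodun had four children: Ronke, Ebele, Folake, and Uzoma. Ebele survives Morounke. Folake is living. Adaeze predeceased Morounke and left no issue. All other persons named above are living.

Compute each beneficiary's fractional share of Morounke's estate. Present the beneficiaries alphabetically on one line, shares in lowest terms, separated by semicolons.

There is no surviving spouse, so the entire estate passes to Morounke's descendants per stirpes.
Adaeze left no surviving issue, so that branch lapses and is disregarded.
The estate is divided into 3 equal shares of 1/3 among Dayo, Jide, Abiodun.
Dayo predeceased; the 1/3 allotted to Dayo's branch passes to Dayo's issue by representation.
The 1/3 is divided into 2 equal shares of 1/6 among Bankole, Gbenga.
Bankole is living and takes 1/6.
Gbenga is living and takes 1/6.
Jide predeceased; the 1/3 allotted to Jide's branch passes to Jide's issue by representation.
The 1/3 is divided into 2 equal shares of 1/6 among Segun, Lanre.
Segun is living and takes 1/6.
Lanre is living and takes 1/6.
Abiodun predeceased; the 1/3 allotted to Abiodun's branch passes to Abiodun's issue by representation.
The 1/3 is divided into 4 equal shares of 1/12 among Ronke, Ebele, Folake, Uzoma.
Ronke is living and takes 1/12.
Ebele is living and takes 1/12.
Folake is living and takes 1/12.
Uzoma is living and takes 1/12.

Bankole 1/6; Ebele 1/12; Folake 1/12; Gbenga 1/6; Lanre 1/6; Ronke 1/12; Segun 1/6; Uzoma 1/12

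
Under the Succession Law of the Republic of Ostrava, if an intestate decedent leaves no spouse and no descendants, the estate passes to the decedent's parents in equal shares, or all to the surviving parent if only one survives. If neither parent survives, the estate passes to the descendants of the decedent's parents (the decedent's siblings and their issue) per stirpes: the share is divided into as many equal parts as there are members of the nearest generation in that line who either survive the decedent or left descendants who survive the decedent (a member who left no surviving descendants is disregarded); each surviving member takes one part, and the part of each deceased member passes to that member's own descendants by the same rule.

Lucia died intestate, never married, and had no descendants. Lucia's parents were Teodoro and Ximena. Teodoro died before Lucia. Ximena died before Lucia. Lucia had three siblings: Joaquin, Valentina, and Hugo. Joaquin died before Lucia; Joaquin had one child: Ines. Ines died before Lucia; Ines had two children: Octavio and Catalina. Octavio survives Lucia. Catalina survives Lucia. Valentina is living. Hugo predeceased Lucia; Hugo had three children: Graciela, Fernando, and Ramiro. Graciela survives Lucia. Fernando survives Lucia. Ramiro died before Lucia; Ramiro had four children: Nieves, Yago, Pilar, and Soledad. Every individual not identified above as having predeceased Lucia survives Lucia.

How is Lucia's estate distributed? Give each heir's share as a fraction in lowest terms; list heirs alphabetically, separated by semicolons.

Catalina 1/6; Fernando 1/9; Graciela 1/9; Nieves 1/36; Octavio 1/6; Pilar 1/36; Soledad 1/36; Valentina 1/3; Yago 1/36

Neither parent survives and there are no descendants, so the estate passes to Lucia's siblings and their issue per stirpes.
The estate is divided into 3 equal shares of 1/3 among Joaquin, Valentina, Hugo.
Joaquin predeceased; the 1/3 allotted to Joaquin's branch passes to Joaquin's issue by representation.
Ines's line is the sole branch at this level, so the full 1/3 passes to Ines's issue by representation.
The 1/3 is divided into 2 equal shares of 1/6 among Octavio, Catalina.
Octavio is living and takes 1/6.
Catalina is living and takes 1/6.
Valentina is living and takes 1/3.
Hugo predeceased; the 1/3 allotted to Hugo's branch passes to Hugo's issue by representation.
The 1/3 is divided into 3 equal shares of 1/9 among Graciela, Fernando, Ramiro.
Graciela is living and takes 1/9.
Fernando is living and takes 1/9.
Ramiro predeceased; the 1/9 allotted to Ramiro's branch passes to Ramiro's issue by representation.
The 1/9 is divided into 4 equal shares of 1/36 among Nieves, Yago, Pilar, Soledad.
Nieves is living and takes 1/36.
Yago is living and takes 1/36.
Pilar is living and takes 1/36.
Soledad is living and takes 1/36.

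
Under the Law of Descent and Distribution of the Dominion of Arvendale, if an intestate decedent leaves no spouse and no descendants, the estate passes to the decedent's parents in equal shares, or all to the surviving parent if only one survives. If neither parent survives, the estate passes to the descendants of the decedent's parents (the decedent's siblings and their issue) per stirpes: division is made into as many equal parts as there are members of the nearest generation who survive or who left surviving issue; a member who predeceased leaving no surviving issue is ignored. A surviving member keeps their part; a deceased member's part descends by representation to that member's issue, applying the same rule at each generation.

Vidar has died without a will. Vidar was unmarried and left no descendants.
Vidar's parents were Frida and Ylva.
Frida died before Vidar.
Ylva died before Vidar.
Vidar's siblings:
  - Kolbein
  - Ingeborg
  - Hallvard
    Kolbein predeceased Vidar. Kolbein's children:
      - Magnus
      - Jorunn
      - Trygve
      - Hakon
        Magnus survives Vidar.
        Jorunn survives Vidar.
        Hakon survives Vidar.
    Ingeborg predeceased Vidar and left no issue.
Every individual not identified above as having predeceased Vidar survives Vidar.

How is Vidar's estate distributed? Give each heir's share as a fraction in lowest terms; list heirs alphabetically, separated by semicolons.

Hakon 1/8; Hallvard 1/2; Jorunn 1/8; Magnus 1/8; Trygve 1/8

Neither parent survives and there are no descendants, so the estate passes to Vidar's siblings and their issue per stirpes.
Ingeborg left no surviving issue, so that branch lapses and is disregarded.
The estate is divided into 2 equal shares of 1/2 among Kolbein, Hallvard.
Kolbein predeceased; the 1/2 allotted to Kolbein's branch passes to Kolbein's issue by representation.
The 1/2 is divided into 4 equal shares of 1/8 among Magnus, Jorunn, Trygve, Hakon.
Magnus is living and takes 1/8.
Jorunn is living and takes 1/8.
Trygve is living and takes 1/8.
Hakon is living and takes 1/8.
Hallvard is living and takes 1/2.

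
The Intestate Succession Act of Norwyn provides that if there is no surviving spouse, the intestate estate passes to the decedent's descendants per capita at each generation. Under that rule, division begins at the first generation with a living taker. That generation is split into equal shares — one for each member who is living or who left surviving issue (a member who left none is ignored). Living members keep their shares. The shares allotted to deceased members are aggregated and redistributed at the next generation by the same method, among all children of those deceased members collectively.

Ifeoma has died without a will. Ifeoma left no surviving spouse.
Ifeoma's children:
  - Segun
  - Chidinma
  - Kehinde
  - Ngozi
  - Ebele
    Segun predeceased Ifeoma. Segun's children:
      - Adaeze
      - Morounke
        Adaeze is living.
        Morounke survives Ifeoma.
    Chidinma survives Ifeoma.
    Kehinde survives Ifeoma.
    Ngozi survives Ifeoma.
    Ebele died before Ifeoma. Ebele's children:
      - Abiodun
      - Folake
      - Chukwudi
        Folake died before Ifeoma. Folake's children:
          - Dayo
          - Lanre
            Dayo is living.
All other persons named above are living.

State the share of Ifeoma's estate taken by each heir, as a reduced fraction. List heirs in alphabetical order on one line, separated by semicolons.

Abiodun 2/25; Adaeze 2/25; Chidinma 1/5; Chukwudi 2/25; Dayo 1/25; Kehinde 1/5; Lanre 1/25; Morounke 2/25; Ngozi 1/5

There is no surviving spouse, so the entire estate passes to Ifeoma's descendants per capita at each generation.
At generation 1 (Segun, Chidinma, Kehinde, Ngozi, Ebele) there are 5 shares of (1)/5 = 1/5 each.
Living: Chidinma, Kehinde, and Ngozi — each takes 1/5.
Deceased: Segun and Ebele. Their combined 2/5 is pooled and carried to generation 2.
At generation 2 (Adaeze, Morounke, Abiodun, Folake, Chukwudi) there are 5 shares of (2/5)/5 = 2/25 each.
Living: Adaeze, Morounke, Abiodun, and Chukwudi — each takes 2/25.
Deceased: Folake. That 2/25 share is carried to generation 3.
At generation 3 (Dayo, Lanre) there are 2 shares of (2/25)/2 = 1/25 each.
Living: Dayo and Lanre — each takes 1/25.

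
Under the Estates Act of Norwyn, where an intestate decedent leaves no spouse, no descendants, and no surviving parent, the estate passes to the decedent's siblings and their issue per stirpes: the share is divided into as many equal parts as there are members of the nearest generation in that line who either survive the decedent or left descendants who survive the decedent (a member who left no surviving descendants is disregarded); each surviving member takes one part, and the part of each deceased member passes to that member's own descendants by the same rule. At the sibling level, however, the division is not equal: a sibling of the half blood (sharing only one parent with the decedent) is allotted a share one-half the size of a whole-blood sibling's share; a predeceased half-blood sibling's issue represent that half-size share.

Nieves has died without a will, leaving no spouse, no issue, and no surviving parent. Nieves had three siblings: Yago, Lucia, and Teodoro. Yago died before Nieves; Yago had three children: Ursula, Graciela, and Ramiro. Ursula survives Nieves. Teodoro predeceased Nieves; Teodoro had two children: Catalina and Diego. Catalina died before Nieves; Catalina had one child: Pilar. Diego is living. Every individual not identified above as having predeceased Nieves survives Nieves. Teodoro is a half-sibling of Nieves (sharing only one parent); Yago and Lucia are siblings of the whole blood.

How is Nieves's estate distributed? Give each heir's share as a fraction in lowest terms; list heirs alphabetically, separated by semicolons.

Diego 1/10; Graciela 2/15; Lucia 2/5; Pilar 1/10; Ramiro 2/15; Ursula 2/15

No spouse, descendants, or parent survives, so the estate passes to Nieves's siblings per stirpes.
Half-blood siblings count for one-half the weight of whole-blood siblings at the initial division.
Dividing 1 in proportion to weights (total weight 5/2): Yago (weight 1) → 2/5; Lucia (weight 1) → 2/5; Teodoro (weight 1/2) → 1/5.
Yago predeceased; the 2/5 allotted to Yago's branch passes to Yago's issue by representation.
The 2/5 is divided into 3 equal shares of 2/15 among Ursula, Graciela, Ramiro.
Ursula is living and takes 2/15.
Graciela is living and takes 2/15.
Ramiro is living and takes 2/15.
Lucia is living and takes 2/5.
Teodoro predeceased; the 1/5 allotted to Teodoro's branch passes to Teodoro's issue by representation.
The 1/5 is divided into 2 equal shares of 1/10 among Catalina, Diego.
Catalina predeceased; the 1/10 allotted to Catalina's branch passes to Catalina's issue by representation.
Pilar is the sole taker at this level and receives the full 1/10.
Diego is living and takes 1/10.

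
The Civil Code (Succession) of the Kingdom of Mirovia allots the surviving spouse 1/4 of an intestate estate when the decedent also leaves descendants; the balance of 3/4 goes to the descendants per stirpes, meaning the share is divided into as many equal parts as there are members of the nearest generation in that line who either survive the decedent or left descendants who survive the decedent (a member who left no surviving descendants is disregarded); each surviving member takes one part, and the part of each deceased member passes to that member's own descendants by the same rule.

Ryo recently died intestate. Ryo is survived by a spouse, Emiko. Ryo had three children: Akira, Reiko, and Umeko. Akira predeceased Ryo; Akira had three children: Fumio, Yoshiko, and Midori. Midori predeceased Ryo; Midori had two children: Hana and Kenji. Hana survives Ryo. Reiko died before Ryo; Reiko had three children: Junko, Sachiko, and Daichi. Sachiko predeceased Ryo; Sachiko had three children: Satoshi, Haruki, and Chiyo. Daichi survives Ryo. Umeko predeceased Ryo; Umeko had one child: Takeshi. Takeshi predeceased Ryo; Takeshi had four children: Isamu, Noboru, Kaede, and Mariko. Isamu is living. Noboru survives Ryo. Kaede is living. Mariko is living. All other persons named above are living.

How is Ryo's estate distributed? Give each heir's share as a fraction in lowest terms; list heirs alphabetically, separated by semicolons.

Emiko, as surviving spouse, takes 1/4.
The remaining 3/4 passes to Ryo's descendants per stirpes.
The 3/4 is divided into 3 equal shares of 1/4 among Akira, Reiko, Umeko.
Akira predeceased; the 1/4 allotted to Akira's branch passes to Akira's issue by representation.
The 1/4 is divided into 3 equal shares of 1/12 among Fumio, Yoshiko, Midori.
Fumio is living and takes 1/12.
Yoshiko is living and takes 1/12.
Midori predeceased; the 1/12 allotted to Midori's branch passes to Midori's issue by representation.
The 1/12 is divided into 2 equal shares of 1/24 among Hana, Kenji.
Hana is living and takes 1/24.
Kenji is living and takes 1/24.
Reiko predeceased; the 1/4 allotted to Reiko's branch passes to Reiko's issue by representation.
The 1/4 is divided into 3 equal shares of 1/12 among Junko, Sachiko, Daichi.
Junko is living and takes 1/12.
Sachiko predeceased; the 1/12 allotted to Sachiko's branch passes to Sachiko's issue by representation.
The 1/12 is divided into 3 equal shares of 1/36 among Satoshi, Haruki, Chiyo.
Satoshi is living and takes 1/36.
Haruki is living and takes 1/36.
Chiyo is living and takes 1/36.
Daichi is living and takes 1/12.
Umeko predeceased; the 1/4 allotted to Umeko's branch passes to Umeko's issue by representation.
Takeshi's line is the sole branch at this level, so the full 1/4 passes to Takeshi's issue by representation.
The 1/4 is divided into 4 equal shares of 1/16 among Isamu, Noboru, Kaede, Mariko.
Isamu is living and takes 1/16.
Noboru is living and takes 1/16.
Kaede is living and takes 1/16.
Mariko is living and takes 1/16.

Chiyo 1/36; Daichi 1/12; Emiko 1/4; Fumio 1/12; Hana 1/24; Haruki 1/36; Isamu 1/16; Junko 1/12; Kaede 1/16; Kenji 1/24; Mariko 1/16; Noboru 1/16; Satoshi 1/36; Yoshiko 1/12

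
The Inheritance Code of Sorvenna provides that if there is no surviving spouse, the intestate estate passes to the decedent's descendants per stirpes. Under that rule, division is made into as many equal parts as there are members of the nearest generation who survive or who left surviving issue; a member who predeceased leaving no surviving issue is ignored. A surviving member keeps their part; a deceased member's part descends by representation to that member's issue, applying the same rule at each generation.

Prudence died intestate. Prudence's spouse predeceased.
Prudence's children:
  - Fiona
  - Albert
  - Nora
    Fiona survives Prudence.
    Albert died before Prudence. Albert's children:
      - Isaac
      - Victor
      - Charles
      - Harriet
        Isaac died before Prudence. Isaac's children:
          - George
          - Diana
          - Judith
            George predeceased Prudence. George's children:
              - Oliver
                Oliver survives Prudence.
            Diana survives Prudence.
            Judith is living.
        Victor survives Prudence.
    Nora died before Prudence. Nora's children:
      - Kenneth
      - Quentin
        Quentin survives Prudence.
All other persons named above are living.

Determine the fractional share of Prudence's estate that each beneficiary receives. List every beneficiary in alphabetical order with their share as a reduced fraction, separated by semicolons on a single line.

Charles 1/12; Diana 1/36; Fiona 1/3; Harriet 1/12; Judith 1/36; Kenneth 1/6; Oliver 1/36; Quentin 1/6; Victor 1/12

There is no surviving spouse, so the entire estate passes to Prudence's descendants per stirpes.
The estate is divided into 3 equal shares of 1/3 among Fiona, Albert, Nora.
Fiona is living and takes 1/3.
Albert predeceased; the 1/3 allotted to Albert's branch passes to Albert's issue by representation.
The 1/3 is divided into 4 equal shares of 1/12 among Isaac, Victor, Charles, Harriet.
Isaac predeceased; the 1/12 allotted to Isaac's branch passes to Isaac's issue by representation.
The 1/12 is divided into 3 equal shares of 1/36 among George, Diana, Judith.
George predeceased; the 1/36 allotted to George's branch passes to George's issue by representation.
Oliver is the sole taker at this level and receives the full 1/36.
Diana is living and takes 1/36.
Judith is living and takes 1/36.
Victor is living and takes 1/12.
Charles is living and takes 1/12.
Harriet is living and takes 1/12.
Nora predeceased; the 1/3 allotted to Nora's branch passes to Nora's issue by representation.
The 1/3 is divided into 2 equal shares of 1/6 among Kenneth, Quentin.
Kenneth is living and takes 1/6.
Quentin is living and takes 1/6.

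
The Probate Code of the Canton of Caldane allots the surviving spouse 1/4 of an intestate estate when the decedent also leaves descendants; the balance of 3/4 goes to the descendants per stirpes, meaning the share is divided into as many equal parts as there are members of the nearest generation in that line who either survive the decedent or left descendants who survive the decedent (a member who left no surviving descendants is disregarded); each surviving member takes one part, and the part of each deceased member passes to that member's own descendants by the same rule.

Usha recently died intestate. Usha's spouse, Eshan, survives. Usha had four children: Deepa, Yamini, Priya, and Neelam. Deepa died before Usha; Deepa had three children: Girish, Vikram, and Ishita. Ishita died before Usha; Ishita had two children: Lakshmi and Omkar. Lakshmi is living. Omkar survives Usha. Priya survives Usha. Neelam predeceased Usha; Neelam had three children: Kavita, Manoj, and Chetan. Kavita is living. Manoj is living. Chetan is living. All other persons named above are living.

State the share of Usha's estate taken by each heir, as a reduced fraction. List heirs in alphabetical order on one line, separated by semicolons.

Chetan 1/16; Eshan 1/4; Girish 1/16; Kavita 1/16; Lakshmi 1/32; Manoj 1/16; Omkar 1/32; Priya 3/16; Vikram 1/16; Yamini 3/16

Eshan, as surviving spouse, takes 1/4.
The remaining 3/4 passes to Usha's descendants per stirpes.
The 3/4 is divided into 4 equal shares of 3/16 among Deepa, Yamini, Priya, Neelam.
Deepa predeceased; the 3/16 allotted to Deepa's branch passes to Deepa's issue by representation.
The 3/16 is divided into 3 equal shares of 1/16 among Girish, Vikram, Ishita.
Girish is living and takes 1/16.
Vikram is living and takes 1/16.
Ishita predeceased; the 1/16 allotted to Ishita's branch passes to Ishita's issue by representation.
The 1/16 is divided into 2 equal shares of 1/32 among Lakshmi, Omkar.
Lakshmi is living and takes 1/32.
Omkar is living and takes 1/32.
Yamini is living and takes 3/16.
Priya is living and takes 3/16.
Neelam predeceased; the 3/16 allotted to Neelam's branch passes to Neelam's issue by representation.
The 3/16 is divided into 3 equal shares of 1/16 among Kavita, Manoj, Chetan.
Kavita is living and takes 1/16.
Manoj is living and takes 1/16.
Chetan is living and takes 1/16.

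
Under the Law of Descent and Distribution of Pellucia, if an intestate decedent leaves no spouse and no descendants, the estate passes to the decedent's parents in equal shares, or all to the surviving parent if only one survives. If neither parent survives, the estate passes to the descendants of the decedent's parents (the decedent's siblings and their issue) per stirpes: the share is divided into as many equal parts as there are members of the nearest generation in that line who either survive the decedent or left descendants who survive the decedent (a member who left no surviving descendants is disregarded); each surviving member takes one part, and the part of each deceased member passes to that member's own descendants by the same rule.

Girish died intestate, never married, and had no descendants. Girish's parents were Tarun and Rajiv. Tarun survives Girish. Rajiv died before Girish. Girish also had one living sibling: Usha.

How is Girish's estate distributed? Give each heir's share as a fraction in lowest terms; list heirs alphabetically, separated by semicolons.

Tarun 1

Only one parent, Tarun, survives, so Tarun takes the entire estate. The siblings take nothing because a surviving parent has priority.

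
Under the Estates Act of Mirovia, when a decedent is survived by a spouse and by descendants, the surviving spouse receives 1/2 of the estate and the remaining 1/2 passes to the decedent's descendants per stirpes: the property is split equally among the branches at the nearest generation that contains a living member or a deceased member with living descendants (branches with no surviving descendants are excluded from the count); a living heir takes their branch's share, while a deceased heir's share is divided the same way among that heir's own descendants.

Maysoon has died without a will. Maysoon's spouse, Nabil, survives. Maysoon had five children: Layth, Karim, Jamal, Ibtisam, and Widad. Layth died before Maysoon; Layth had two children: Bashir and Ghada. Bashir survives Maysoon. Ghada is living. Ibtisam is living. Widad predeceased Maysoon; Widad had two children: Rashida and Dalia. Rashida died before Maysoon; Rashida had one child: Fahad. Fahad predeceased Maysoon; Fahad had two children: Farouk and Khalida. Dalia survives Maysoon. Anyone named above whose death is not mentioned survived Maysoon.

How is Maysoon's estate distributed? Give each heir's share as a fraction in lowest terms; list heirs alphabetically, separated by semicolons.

Bashir 1/20; Dalia 1/20; Farouk 1/40; Ghada 1/20; Ibtisam 1/10; Jamal 1/10; Karim 1/10; Khalida 1/40; Nabil 1/2

Nabil, as surviving spouse, takes 1/2.
The remaining 1/2 passes to Maysoon's descendants per stirpes.
The 1/2 is divided into 5 equal shares of 1/10 among Layth, Karim, Jamal, Ibtisam, Widad.
Layth predeceased; the 1/10 allotted to Layth's branch passes to Layth's issue by representation.
The 1/10 is divided into 2 equal shares of 1/20 among Bashir, Ghada.
Bashir is living and takes 1/20.
Ghada is living and takes 1/20.
Karim is living and takes 1/10.
Jamal is living and takes 1/10.
Ibtisam is living and takes 1/10.
Widad predeceased; the 1/10 allotted to Widad's branch passes to Widad's issue by representation.
The 1/10 is divided into 2 equal shares of 1/20 among Rashida, Dalia.
Rashida predeceased; the 1/20 allotted to Rashida's branch passes to Rashida's issue by representation.
Fahad's line is the sole branch at this level, so the full 1/20 passes to Fahad's issue by representation.
The 1/20 is divided into 2 equal shares of 1/40 among Farouk, Khalida.
Farouk is living and takes 1/40.
Khalida is living and takes 1/40.
Dalia is living and takes 1/20.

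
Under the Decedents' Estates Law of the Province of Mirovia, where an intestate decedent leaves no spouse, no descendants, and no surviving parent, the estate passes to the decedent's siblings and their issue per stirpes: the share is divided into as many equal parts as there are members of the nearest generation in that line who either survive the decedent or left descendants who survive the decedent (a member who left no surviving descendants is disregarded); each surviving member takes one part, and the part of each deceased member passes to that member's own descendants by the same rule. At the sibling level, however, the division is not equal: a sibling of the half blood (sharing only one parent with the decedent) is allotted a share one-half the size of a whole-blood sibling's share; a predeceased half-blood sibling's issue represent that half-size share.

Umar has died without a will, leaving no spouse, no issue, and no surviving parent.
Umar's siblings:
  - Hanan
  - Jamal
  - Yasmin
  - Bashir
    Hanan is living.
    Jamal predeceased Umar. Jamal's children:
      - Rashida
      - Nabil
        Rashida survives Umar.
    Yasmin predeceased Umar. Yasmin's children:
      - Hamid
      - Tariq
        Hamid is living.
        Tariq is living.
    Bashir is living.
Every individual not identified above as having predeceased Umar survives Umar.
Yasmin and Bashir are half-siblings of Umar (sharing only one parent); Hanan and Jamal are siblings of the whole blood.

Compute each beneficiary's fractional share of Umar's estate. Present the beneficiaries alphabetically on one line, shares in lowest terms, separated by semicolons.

No spouse, descendants, or parent survives, so the estate passes to Umar's siblings per stirpes.
Half-blood siblings count for one-half the weight of whole-blood siblings at the initial division.
Dividing 1 in proportion to weights (total weight 3): Hanan (weight 1) → 1/3; Jamal (weight 1) → 1/3; Yasmin (weight 1/2) → 1/6; Bashir (weight 1/2) → 1/6.
Hanan is living and takes 1/3.
Jamal predeceased; the 1/3 allotted to Jamal's branch passes to Jamal's issue by representation.
The 1/3 is divided into 2 equal shares of 1/6 among Rashida, Nabil.
Rashida is living and takes 1/6.
Nabil is living and takes 1/6.
Yasmin predeceased; the 1/6 allotted to Yasmin's branch passes to Yasmin's issue by representation.
The 1/6 is divided into 2 equal shares of 1/12 among Hamid, Tariq.
Hamid is living and takes 1/12.
Tariq is living and takes 1/12.
Bashir is living and takes 1/6.

Bashir 1/6; Hamid 1/12; Hanan 1/3; Nabil 1/6; Rashida 1/6; Tariq 1/12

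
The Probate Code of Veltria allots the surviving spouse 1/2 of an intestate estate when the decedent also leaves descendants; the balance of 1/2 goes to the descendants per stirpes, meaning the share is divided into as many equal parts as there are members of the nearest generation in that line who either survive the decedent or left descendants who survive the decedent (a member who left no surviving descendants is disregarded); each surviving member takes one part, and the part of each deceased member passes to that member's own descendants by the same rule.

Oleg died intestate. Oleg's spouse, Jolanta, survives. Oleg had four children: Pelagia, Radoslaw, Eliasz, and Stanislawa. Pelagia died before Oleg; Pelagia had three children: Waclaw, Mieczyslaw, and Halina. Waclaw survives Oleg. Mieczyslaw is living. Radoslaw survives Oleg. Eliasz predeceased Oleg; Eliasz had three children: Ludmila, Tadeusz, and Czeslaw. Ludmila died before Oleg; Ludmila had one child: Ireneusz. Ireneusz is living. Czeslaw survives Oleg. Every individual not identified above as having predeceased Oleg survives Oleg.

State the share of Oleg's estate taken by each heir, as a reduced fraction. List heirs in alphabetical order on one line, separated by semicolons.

Czeslaw 1/24; Halina 1/24; Ireneusz 1/24; Jolanta 1/2; Mieczyslaw 1/24; Radoslaw 1/8; Stanislawa 1/8; Tadeusz 1/24; Waclaw 1/24

Jolanta, as surviving spouse, takes 1/2.
The remaining 1/2 passes to Oleg's descendants per stirpes.
The 1/2 is divided into 4 equal shares of 1/8 among Pelagia, Radoslaw, Eliasz, Stanislawa.
Pelagia predeceased; the 1/8 allotted to Pelagia's branch passes to Pelagia's issue by representation.
The 1/8 is divided into 3 equal shares of 1/24 among Waclaw, Mieczyslaw, Halina.
Waclaw is living and takes 1/24.
Mieczyslaw is living and takes 1/24.
Halina is living and takes 1/24.
Radoslaw is living and takes 1/8.
Eliasz predeceased; the 1/8 allotted to Eliasz's branch passes to Eliasz's issue by representation.
The 1/8 is divided into 3 equal shares of 1/24 among Ludmila, Tadeusz, Czeslaw.
Ludmila predeceased; the 1/24 allotted to Ludmila's branch passes to Ludmila's issue by representation.
Ireneusz is the sole taker at this level and receives the full 1/24.
Tadeusz is living and takes 1/24.
Czeslaw is living and takes 1/24.
Stanislawa is living and takes 1/8.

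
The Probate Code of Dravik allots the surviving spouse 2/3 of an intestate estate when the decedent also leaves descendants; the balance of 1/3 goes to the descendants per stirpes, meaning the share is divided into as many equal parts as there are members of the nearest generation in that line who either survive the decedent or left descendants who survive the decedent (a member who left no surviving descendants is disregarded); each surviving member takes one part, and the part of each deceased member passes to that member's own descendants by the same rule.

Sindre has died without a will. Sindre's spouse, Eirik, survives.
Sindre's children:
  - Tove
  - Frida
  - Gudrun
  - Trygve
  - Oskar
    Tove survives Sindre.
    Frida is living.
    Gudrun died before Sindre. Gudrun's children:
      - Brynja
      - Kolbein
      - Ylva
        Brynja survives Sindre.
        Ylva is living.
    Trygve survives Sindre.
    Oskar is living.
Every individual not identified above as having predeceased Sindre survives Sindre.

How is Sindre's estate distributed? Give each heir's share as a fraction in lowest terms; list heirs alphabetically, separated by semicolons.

Eirik, as surviving spouse, takes 2/3.
The remaining 1/3 passes to Sindre's descendants per stirpes.
The 1/3 is divided into 5 equal shares of 1/15 among Tove, Frida, Gudrun, Trygve, Oskar.
Tove is living and takes 1/15.
Frida is living and takes 1/15.
Gudrun predeceased; the 1/15 allotted to Gudrun's branch passes to Gudrun's issue by representation.
The 1/15 is divided into 3 equal shares of 1/45 among Brynja, Kolbein, Ylva.
Brynja is living and takes 1/45.
Kolbein is living and takes 1/45.
Ylva is living and takes 1/45.
Trygve is living and takes 1/15.
Oskar is living and takes 1/15.

Brynja 1/45; Eirik 2/3; Frida 1/15; Kolbein 1/45; Oskar 1/15; Tove 1/15; Trygve 1/15; Ylva 1/45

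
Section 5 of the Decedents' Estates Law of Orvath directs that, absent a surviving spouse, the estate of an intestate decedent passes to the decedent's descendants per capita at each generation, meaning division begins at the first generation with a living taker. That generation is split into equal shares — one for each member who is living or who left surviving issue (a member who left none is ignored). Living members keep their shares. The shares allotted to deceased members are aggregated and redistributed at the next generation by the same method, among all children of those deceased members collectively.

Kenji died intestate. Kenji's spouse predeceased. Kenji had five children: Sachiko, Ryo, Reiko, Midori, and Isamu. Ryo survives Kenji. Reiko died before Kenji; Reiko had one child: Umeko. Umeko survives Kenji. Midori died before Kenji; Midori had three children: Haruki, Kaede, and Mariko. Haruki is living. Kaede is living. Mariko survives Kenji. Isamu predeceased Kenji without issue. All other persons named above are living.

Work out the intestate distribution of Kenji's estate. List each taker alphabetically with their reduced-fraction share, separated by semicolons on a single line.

Haruki 1/8; Kaede 1/8; Mariko 1/8; Ryo 1/4; Sachiko 1/4; Umeko 1/8

There is no surviving spouse, so the entire estate passes to Kenji's descendants per capita at each generation.
At generation 1 (Sachiko, Ryo, Reiko, Midori) there are 4 shares of (1)/4 = 1/4 each.
Living: Sachiko and Ryo — each takes 1/4.
Deceased: Reiko and Midori. Their combined 1/2 is pooled and carried to generation 2.
At generation 2 (Umeko, Haruki, Kaede, Mariko) there are 4 shares of (1/2)/4 = 1/8 each.
Living: Umeko, Haruki, Kaede, and Mariko — each takes 1/8.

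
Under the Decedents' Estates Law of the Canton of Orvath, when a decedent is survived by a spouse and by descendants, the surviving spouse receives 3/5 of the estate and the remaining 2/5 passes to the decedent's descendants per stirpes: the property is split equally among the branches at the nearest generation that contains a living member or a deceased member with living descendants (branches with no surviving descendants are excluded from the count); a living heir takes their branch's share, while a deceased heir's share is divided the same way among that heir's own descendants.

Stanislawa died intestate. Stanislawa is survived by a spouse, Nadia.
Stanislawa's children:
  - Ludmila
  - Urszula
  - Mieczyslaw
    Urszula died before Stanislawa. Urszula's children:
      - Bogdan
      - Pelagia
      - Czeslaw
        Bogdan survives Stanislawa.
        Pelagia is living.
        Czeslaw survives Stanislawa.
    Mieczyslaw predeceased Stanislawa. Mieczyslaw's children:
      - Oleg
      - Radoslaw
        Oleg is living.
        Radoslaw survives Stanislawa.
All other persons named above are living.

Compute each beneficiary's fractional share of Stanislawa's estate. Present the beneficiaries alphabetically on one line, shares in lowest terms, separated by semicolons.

Nadia, as surviving spouse, takes 3/5.
The remaining 2/5 passes to Stanislawa's descendants per stirpes.
The 2/5 is divided into 3 equal shares of 2/15 among Ludmila, Urszula, Mieczyslaw.
Ludmila is living and takes 2/15.
Urszula predeceased; the 2/15 allotted to Urszula's branch passes to Urszula's issue by representation.
The 2/15 is divided into 3 equal shares of 2/45 among Bogdan, Pelagia, Czeslaw.
Bogdan is living and takes 2/45.
Pelagia is living and takes 2/45.
Czeslaw is living and takes 2/45.
Mieczyslaw predeceased; the 2/15 allotted to Mieczyslaw's branch passes to Mieczyslaw's issue by representation.
The 2/15 is divided into 2 equal shares of 1/15 among Oleg, Radoslaw.
Oleg is living and takes 1/15.
Radoslaw is living and takes 1/15.

Bogdan 2/45; Czeslaw 2/45; Ludmila 2/15; Nadia 3/5; Oleg 1/15; Pelagia 2/45; Radoslaw 1/15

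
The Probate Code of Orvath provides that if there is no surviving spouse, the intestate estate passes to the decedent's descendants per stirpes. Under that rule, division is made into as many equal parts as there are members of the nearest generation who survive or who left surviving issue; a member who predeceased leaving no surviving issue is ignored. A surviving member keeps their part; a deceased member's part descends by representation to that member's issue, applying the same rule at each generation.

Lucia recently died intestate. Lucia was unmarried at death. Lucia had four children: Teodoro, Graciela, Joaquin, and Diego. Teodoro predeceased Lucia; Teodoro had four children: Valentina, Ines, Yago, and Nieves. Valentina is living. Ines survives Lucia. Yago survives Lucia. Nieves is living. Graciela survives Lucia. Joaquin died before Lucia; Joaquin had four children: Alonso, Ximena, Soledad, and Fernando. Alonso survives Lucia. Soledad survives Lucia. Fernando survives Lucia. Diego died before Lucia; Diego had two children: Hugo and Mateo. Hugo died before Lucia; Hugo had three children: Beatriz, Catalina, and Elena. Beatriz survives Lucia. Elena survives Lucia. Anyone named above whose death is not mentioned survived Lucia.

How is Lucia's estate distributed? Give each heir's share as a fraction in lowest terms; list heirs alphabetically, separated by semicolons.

There is no surviving spouse, so the entire estate passes to Lucia's descendants per stirpes.
The estate is divided into 4 equal shares of 1/4 among Teodoro, Graciela, Joaquin, Diego.
Teodoro predeceased; the 1/4 allotted to Teodoro's branch passes to Teodoro's issue by representation.
The 1/4 is divided into 4 equal shares of 1/16 among Valentina, Ines, Yago, Nieves.
Valentina is living and takes 1/16.
Ines is living and takes 1/16.
Yago is living and takes 1/16.
Nieves is living and takes 1/16.
Graciela is living and takes 1/4.
Joaquin predeceased; the 1/4 allotted to Joaquin's branch passes to Joaquin's issue by representation.
The 1/4 is divided into 4 equal shares of 1/16 among Alonso, Ximena, Soledad, Fernando.
Alonso is living and takes 1/16.
Ximena is living and takes 1/16.
Soledad is living and takes 1/16.
Fernando is living and takes 1/16.
Diego predeceased; the 1/4 allotted to Diego's branch passes to Diego's issue by representation.
The 1/4 is divided into 2 equal shares of 1/8 among Hugo, Mateo.
Hugo predeceased; the 1/8 allotted to Hugo's branch passes to Hugo's issue by representation.
The 1/8 is divided into 3 equal shares of 1/24 among Beatriz, Catalina, Elena.
Beatriz is living and takes 1/24.
Catalina is living and takes 1/24.
Elena is living and takes 1/24.
Mateo is living and takes 1/8.

Alonso 1/16; Beatriz 1/24; Catalina 1/24; Elena 1/24; Fernando 1/16; Graciela 1/4; Ines 1/16; Mateo 1/8; Nieves 1/16; Soledad 1/16; Valentina 1/16; Ximena 1/16; Yago 1/16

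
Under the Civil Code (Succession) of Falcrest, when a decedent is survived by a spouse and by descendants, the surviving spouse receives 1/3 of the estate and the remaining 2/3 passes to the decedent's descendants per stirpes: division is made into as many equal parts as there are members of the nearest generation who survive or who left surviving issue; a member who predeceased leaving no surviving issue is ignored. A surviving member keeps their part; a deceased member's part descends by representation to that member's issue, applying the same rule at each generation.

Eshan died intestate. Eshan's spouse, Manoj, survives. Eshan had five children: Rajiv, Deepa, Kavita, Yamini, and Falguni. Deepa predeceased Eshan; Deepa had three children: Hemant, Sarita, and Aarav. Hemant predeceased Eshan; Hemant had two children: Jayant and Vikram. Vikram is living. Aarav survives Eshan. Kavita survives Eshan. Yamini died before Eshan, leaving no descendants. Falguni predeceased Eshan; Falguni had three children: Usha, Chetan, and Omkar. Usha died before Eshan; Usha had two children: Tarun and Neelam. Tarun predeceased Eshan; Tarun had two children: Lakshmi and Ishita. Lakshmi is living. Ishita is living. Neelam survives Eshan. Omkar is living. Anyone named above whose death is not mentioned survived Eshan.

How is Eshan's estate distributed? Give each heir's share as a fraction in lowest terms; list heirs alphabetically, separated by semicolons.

Manoj, as surviving spouse, takes 1/3.
The remaining 2/3 passes to Eshan's descendants per stirpes.
Yamini left no surviving issue, so that branch lapses and is disregarded.
The 2/3 is divided into 4 equal shares of 1/6 among Rajiv, Deepa, Kavita, Falguni.
Rajiv is living and takes 1/6.
Deepa predeceased; the 1/6 allotted to Deepa's branch passes to Deepa's issue by representation.
The 1/6 is divided into 3 equal shares of 1/18 among Hemant, Sarita, Aarav.
Hemant predeceased; the 1/18 allotted to Hemant's branch passes to Hemant's issue by representation.
The 1/18 is divided into 2 equal shares of 1/36 among Jayant, Vikram.
Jayant is living and takes 1/36.
Vikram is living and takes 1/36.
Sarita is living and takes 1/18.
Aarav is living and takes 1/18.
Kavita is living and takes 1/6.
Falguni predeceased; the 1/6 allotted to Falguni's branch passes to Falguni's issue by representation.
The 1/6 is divided into 3 equal shares of 1/18 among Usha, Chetan, Omkar.
Usha predeceased; the 1/18 allotted to Usha's branch passes to Usha's issue by representation.
The 1/18 is divided into 2 equal shares of 1/36 among Tarun, Neelam.
Tarun predeceased; the 1/36 allotted to Tarun's branch passes to Tarun's issue by representation.
The 1/36 is divided into 2 equal shares of 1/72 among Lakshmi, Ishita.
Lakshmi is living and takes 1/72.
Ishita is living and takes 1/72.
Neelam is living and takes 1/36.
Chetan is living and takes 1/18.
Omkar is living and takes 1/18.

Aarav 1/18; Chetan 1/18; Ishita 1/72; Jayant 1/36; Kavita 1/6; Lakshmi 1/72; Manoj 1/3; Neelam 1/36; Omkar 1/18; Rajiv 1/6; Sarita 1/18; Vikram 1/36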